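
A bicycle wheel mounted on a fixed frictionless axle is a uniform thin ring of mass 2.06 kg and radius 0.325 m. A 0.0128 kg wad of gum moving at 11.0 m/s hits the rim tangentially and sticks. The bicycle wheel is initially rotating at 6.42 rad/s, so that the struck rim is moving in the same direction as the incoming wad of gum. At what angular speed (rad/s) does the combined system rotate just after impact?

|ω_f| ≈ 6.59 rad/s

The axle reaction passes through the axle and exerts no torque about it; angular momentum about the axle is conserved through the impact.
I_p = (2.06)(0.325)² = 0.2176 kg·m². Taking the sense of the wad of gum's angular momentum as positive, L_{wad} = m v R = (0.0128)(11.0)(0.325) = 0.04576 kg·m²/s.
L_i = +I_p ω_p + m v R = +(0.2176)(6.42) + 0.04576 = 1.443 kg·m²/s.
After sticking, I_f = I_p + m R² = 0.2176 + (0.0128)(0.325)² = 0.2189 kg·m².
ω_f = L_i / I_f = 1.443 / 0.2189 = 6.589 rad/s.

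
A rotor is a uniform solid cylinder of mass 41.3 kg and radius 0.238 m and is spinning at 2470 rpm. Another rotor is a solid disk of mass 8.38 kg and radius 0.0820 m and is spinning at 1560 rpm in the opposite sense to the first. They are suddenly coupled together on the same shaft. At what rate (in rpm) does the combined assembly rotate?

|ω_f| ≈ 2380 rpm

The coupling torques are internal; angular momentum about the shared axis is conserved.
Moments of inertia: I_A = ½(41.3)(0.238)² = 1.170 kg·m²; I_B = ½(8.38)(0.0820)² = 0.02817 kg·m².
Taking A's sense as positive: L = (1.170)(2470) − (0.02817)(1560) = 2845 kg·m²·rpm.
Combined I = 1.170 + 0.02817 = 1.198 kg·m².
ω_f = L / I = 2845 / 1.198 = 2375 rpm.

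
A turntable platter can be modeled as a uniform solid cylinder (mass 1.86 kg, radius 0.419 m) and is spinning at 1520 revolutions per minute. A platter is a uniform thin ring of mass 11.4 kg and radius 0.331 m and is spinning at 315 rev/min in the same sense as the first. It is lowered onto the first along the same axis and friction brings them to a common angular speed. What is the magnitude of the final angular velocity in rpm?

|ω_f| ≈ 454 rpm

No external torque acts about the common axis, so total angular momentum is conserved.
Moments of inertia: I_A = ½(1.86)(0.419)² = 0.1633 kg·m²; I_B = (11.4)(0.331)² = 1.249 kg·m².
Taking A's sense as positive: L = (0.1633)(1520) + (1.249)(315) = 641.6 kg·m²·rpm.
Combined I = 0.1633 + 1.249 = 1.412 kg·m².
ω_f = L / I = 641.6 / 1.412 = 454.3 rpm.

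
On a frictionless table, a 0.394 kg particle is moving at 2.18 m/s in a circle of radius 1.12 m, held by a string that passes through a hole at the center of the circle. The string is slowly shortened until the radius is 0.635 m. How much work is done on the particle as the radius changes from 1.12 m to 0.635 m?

The only horizontal force on the mass is along the cord (radial), so it exerts no torque about the hole and angular momentum m v r is conserved.
v₂ = v₁ r₁ / r₂ = (2.18)(1.12) / (0.635) = 3.845 m/s.
W = ΔKE = ½m(v₂² − v₁²) = 1.976 J.

W ≈ 1.98 J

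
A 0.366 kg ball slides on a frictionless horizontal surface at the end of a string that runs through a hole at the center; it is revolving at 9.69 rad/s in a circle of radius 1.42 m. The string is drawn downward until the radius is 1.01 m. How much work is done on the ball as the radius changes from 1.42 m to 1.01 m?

W ≈ 33.8 J

No torque about the axis ⇒ m r₁² ω₁ = m r₂² ω₂.
ω₂ = ω₁ (r₁/r₂)² = (9.69)(1.42/1.01)² = 19.15 rad/s.
W = ΔKE = ½m(v₂² − v₁²) = 33.84 J.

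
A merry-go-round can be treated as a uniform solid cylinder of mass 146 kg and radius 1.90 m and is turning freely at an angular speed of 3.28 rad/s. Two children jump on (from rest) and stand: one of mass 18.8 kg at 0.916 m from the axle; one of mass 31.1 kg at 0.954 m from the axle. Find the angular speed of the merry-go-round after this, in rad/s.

ω_f ≈ 2.81 rad/s

No external torque acts about the axle; L_before = L_after.
I_p = ½(146)(1.90)² = 263.5 kg·m².
Added inertia Σmr² = (18.8)(0.916)² + (31.1)(0.954)² = 44.08 kg·m²; I_f = 263.5 + 44.08 = 307.6 kg·m².
ω_f = I_p ω_i / I_f = (263.5)(3.28) / 307.6 = 2.810 rad/s.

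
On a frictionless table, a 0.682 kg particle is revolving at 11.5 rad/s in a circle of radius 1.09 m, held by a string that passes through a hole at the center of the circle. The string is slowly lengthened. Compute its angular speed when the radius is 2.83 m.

ω₂ ≈ 1.71 rad/s

The constraining force is radial, so m r² ω about the center is conserved.
ω₂ = ω₁ (r₁/r₂)² = (11.5)(1.09/2.83)² = 1.706 rad/s.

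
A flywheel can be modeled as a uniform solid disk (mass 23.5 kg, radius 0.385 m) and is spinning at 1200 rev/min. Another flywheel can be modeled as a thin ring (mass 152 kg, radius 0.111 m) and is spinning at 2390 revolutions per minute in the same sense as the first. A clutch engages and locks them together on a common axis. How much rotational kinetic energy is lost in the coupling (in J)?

No external torque acts about the common axis, so total angular momentum is conserved.
Moments of inertia: I_A = ½(23.5)(0.385)² = 1.742 kg·m²; I_B = (152)(0.111)² = 1.873 kg·m².
Taking A's sense as positive: L = (1.742)(1200) + (1.873)(2390) = 6566 kg·m²·rpm.
Combined I = 1.742 + 1.873 = 3.614 kg·m².
ω_f = L / I = 6566 / 3.614 = 1817 rpm.
KE_i = ½ΣIω² = 72410 J; KE_f = ½(3.614)(190.2)² = 65400 J.

ΔKE lost ≈ 7010 J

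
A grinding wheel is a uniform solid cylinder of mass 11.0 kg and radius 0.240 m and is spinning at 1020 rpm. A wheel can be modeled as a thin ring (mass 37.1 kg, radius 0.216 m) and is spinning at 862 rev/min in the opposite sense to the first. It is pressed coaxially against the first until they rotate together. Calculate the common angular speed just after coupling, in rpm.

The coupling torques are internal; angular momentum about the shared axis is conserved.
Moments of inertia: I_A = ½(11.0)(0.240)² = 0.3168 kg·m²; I_B = (37.1)(0.216)² = 1.731 kg·m².
Taking A's sense as positive: L = (0.3168)(1020) − (1.731)(862) = -1169 kg·m²·rpm.
Combined I = 0.3168 + 1.731 = 2.048 kg·m².
ω_f = L / I = -1169 / 2.048 = -570.8 rpm.

|ω_f| ≈ 571 rpm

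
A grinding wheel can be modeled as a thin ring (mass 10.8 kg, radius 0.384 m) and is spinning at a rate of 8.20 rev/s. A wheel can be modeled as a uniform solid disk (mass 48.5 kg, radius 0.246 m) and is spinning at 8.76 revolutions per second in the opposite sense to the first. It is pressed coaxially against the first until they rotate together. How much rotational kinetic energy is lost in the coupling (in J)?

No external torque acts about the common axis, so total angular momentum is conserved.
Moments of inertia: I_A = (10.8)(0.384)² = 1.593 kg·m²; I_B = ½(48.5)(0.246)² = 1.468 kg·m².
Taking A's sense as positive: L = (1.593)(8.20) − (1.468)(8.76) = 0.2033 kg·m²·rev/s.
Combined I = 1.593 + 1.468 = 3.060 kg·m².
ω_f = L / I = 0.2033 / 3.060 = 0.06643 rev/s.
KE_i = ½ΣIω² = 4337 J; KE_f = ½(3.060)(0.4174)² = 0.2666 J.

ΔKE lost ≈ 4340 J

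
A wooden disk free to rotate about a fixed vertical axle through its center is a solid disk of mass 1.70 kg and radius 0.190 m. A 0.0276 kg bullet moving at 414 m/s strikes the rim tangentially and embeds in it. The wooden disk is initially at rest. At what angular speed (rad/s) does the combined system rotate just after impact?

|ω_f| ≈ 68.5 rad/s

About the axle the impulsive forces during the collision are internal, so angular momentum about that axis is conserved.
I_p = ½(1.70)(0.190)² = 0.03069 kg·m². Taking the sense of the bullet's angular momentum as positive, L_{bullet} = m v R = (0.0276)(414)(0.190) = 2.171 kg·m²/s.
L_i = 0 + 2.171 = 2.171 kg·m²/s.
After sticking, I_f = I_p + m R² = 0.03069 + (0.0276)(0.190)² = 0.03168 kg·m².
ω_f = L_i / I_f = 2.171 / 0.03168 = 68.53 rad/s.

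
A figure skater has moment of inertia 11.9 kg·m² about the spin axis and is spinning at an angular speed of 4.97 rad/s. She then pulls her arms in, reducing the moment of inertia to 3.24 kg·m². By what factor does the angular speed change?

No external torque acts about the spin axis, so angular momentum is conserved.
ω₂/ω₁ = I₁/I₂ = 11.90 / 3.240 = 3.673.

ω₂/ω₁ ≈ 3.67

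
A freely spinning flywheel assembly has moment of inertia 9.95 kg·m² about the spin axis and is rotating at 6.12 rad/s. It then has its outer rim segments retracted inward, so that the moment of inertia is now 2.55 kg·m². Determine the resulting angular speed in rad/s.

ω₂ ≈ 23.9 rad/s

No external torque acts about the spin axis, so angular momentum is conserved.
ω₂ = I₁ω₁ / I₂ = (9.950)(6.12 rad/s) / (2.550) = 23.88 rad/s.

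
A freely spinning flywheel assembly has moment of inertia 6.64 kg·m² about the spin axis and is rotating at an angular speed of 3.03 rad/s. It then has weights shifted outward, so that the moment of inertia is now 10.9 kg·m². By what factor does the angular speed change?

ω₂/ω₁ ≈ 0.609

No external torque acts about the spin axis, so angular momentum is conserved.
ω₂/ω₁ = I₁/I₂ = 6.640 / 10.90 = 0.6092.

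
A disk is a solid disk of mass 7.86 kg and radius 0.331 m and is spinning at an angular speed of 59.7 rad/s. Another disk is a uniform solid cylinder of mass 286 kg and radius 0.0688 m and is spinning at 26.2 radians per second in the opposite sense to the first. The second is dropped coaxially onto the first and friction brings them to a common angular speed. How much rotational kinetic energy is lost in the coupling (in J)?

No external torque acts about the common axis, so total angular momentum is conserved.
Moments of inertia: I_A = ½(7.86)(0.331)² = 0.4306 kg·m²; I_B = ½(286)(0.0688)² = 0.6769 kg·m².
Taking A's sense as positive: L = (0.4306)(59.7) − (0.6769)(26.2) = 7.971 kg·m²·rad/s.
Combined I = 0.4306 + 0.6769 = 1.107 kg·m².
ω_f = L / I = 7.971 / 1.107 = 7.198 rad/s.
KE_i = ½ΣIω² = 999.6 J; KE_f = ½(1.107)(7.198)² = 28.69 J.

ΔKE lost ≈ 971 J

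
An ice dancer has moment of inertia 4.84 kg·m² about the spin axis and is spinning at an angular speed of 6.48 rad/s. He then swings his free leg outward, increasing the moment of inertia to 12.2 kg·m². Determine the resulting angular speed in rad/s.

ω₂ ≈ 2.57 rad/s

Angular momentum about the spin axis is conserved since the torque about it is zero.
ω₂ = I₁ω₁ / I₂ = (4.840)(6.48 rad/s) / (12.20) = 2.571 rad/s.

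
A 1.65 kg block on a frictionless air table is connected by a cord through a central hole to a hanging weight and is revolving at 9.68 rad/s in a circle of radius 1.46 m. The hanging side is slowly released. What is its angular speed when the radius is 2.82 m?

ω₂ ≈ 2.59 rad/s

The constraining force is radial, so m r² ω about the center is conserved.
ω₂ = ω₁ (r₁/r₂)² = (9.68)(1.46/2.82)² = 2.595 rad/s.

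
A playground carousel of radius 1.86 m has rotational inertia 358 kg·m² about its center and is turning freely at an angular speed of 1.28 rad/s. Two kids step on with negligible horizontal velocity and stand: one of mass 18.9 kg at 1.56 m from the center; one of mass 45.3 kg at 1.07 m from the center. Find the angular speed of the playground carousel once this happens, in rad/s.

The added mass arrives with no angular momentum about the center, and any external torque about the center is negligible, so the system's angular momentum is conserved.
Added inertia Σmr² = (18.9)(1.56)² + (45.3)(1.07)² = 97.86 kg·m²; I_f = 358.0 + 97.86 = 455.9 kg·m².
ω_f = I_p ω_i / I_f = (358.0)(1.28) / 455.9 = 1.005 rad/s.

ω_f ≈ 1.01 rad/s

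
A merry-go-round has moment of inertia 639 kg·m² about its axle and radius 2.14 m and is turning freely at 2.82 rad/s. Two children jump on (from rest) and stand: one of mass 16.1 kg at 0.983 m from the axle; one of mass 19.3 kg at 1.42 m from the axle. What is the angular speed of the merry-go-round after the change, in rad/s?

The added mass arrives with no angular momentum about the axle, and any external torque about the axle is negligible, so the system's angular momentum is conserved.
Added inertia Σmr² = (16.1)(0.983)² + (19.3)(1.42)² = 54.47 kg·m²; I_f = 639.0 + 54.47 = 693.5 kg·m².
ω_f = I_p ω_i / I_f = (639.0)(2.82) / 693.5 = 2.598 rad/s.

ω_f ≈ 2.60 rad/s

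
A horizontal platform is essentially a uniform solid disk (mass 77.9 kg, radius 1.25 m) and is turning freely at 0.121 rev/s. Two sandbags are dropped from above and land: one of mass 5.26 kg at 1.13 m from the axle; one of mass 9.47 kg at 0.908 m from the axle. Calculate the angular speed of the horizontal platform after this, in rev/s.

ω_f ≈ 0.0977 rev/s

No external torque acts about the axle; L_before = L_after.
I_p = ½(77.9)(1.25)² = 60.86 kg·m².
Added inertia Σmr² = (5.26)(1.13)² + (9.47)(0.908)² = 14.52 kg·m²; I_f = 60.86 + 14.52 = 75.38 kg·m².
ω_f = I_p ω_i / I_f = (60.86)(0.121) / 75.38 = 0.09769 rev/s.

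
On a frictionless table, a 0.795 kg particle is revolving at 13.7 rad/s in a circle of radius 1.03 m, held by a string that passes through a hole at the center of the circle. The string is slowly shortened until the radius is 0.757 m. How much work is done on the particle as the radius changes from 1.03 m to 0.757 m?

No torque about the axis ⇒ m r₁² ω₁ = m r₂² ω₂.
ω₂ = ω₁ (r₁/r₂)² = (13.7)(1.03/0.757)² = 25.36 rad/s.
W = ΔKE = ½m(v₂² − v₁²) = 67.38 J.

W ≈ 67.4 J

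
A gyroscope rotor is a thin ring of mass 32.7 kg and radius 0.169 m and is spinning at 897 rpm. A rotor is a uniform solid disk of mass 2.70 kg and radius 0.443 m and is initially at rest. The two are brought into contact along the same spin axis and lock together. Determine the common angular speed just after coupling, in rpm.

|ω_f| ≈ 699 rpm

The coupling torques are internal; angular momentum about the shared axis is conserved.
Moments of inertia: I_A = (32.7)(0.169)² = 0.9339 kg·m²; I_B = ½(2.70)(0.443)² = 0.2649 kg·m².
Taking A's sense as positive: L = (0.9339)(897) = 837.7 kg·m²·rpm.
Combined I = 0.9339 + 0.2649 = 1.199 kg·m².
ω_f = L / I = 837.7 / 1.199 = 698.8 rpm.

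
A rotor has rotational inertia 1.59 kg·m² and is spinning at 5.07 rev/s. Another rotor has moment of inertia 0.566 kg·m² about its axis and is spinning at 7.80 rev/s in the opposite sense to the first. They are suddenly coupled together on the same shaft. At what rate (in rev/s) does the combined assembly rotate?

The coupling torques are internal; angular momentum about the shared axis is conserved.
Taking A's sense as positive: L = (1.590)(5.07) − (0.5660)(7.80) = 3.647 kg·m²·rev/s.
Combined I = 1.590 + 0.5660 = 2.156 kg·m².
ω_f = L / I = 3.647 / 2.156 = 1.691 rev/s.

|ω_f| ≈ 1.69 rev/s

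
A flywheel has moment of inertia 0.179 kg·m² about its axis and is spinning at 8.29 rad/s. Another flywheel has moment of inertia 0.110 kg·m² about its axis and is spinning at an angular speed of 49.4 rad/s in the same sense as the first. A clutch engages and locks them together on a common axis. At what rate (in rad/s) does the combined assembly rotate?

No external torque acts about the common axis, so total angular momentum is conserved.
Taking A's sense as positive: L = (0.1790)(8.29) + (0.1100)(49.4) = 6.918 kg·m²·rad/s.
Combined I = 0.1790 + 0.1100 = 0.2890 kg·m².
ω_f = L / I = 6.918 / 0.2890 = 23.94 rad/s.

|ω_f| ≈ 23.9 rad/s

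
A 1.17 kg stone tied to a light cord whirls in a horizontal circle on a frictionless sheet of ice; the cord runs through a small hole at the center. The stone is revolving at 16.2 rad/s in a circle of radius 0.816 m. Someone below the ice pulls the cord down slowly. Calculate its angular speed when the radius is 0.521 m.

ω₂ ≈ 39.7 rad/s

No torque about the axis ⇒ m r₁² ω₁ = m r₂² ω₂.
ω₂ = ω₁ (r₁/r₂)² = (16.2)(0.816/0.521)² = 39.74 rad/s.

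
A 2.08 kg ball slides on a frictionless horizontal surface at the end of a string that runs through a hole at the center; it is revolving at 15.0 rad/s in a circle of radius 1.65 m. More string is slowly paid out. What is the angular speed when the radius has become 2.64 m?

ω₂ ≈ 5.86 rad/s

No torque about the axis ⇒ m r₁² ω₁ = m r₂² ω₂.
ω₂ = ω₁ (r₁/r₂)² = (15.0)(1.65/2.64)² = 5.859 rad/s.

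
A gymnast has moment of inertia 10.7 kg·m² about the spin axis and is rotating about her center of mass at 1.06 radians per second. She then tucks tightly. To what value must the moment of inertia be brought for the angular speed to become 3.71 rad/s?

Angular momentum about the spin axis is conserved since the torque about it is zero.
I₂ = I₁ω₁ / ω₂ = (10.7)(1.06) / (3.71) = 3.057 kg·m².

I₂ ≈ 3.06 kg·m²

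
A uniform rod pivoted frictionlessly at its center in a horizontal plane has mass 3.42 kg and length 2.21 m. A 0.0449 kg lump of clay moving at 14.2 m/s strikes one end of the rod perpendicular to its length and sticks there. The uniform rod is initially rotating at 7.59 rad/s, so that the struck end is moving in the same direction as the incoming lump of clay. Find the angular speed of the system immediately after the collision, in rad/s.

About the pivot the impulsive forces during the collision are internal, so angular momentum about that axis is conserved.
I_p = (1/12)(3.42)(2.21)² = 1.392 kg·m². Taking the sense of the lump of clay's angular momentum as positive, L_{lump} = m v R = (0.0449)(14.2)(2.21/2) = 0.7045 kg·m²/s.
L_i = +I_p ω_p + m v R = +(1.392)(7.59) + 0.7045 = 11.27 kg·m²/s.
After sticking, I_f = I_p + m R² = 1.392 + (0.0449)(2.21/2)² = 1.447 kg·m².
ω_f = L_i / I_f = 11.27 / 1.447 = 7.789 rad/s.

|ω_f| ≈ 7.79 rad/s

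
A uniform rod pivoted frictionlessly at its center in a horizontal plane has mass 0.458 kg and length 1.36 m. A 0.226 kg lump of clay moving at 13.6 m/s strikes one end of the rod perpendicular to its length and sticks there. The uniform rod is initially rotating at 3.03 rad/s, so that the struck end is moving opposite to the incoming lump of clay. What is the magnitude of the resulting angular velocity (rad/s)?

|ω_f| ≈ 10.7 rad/s

About the pivot the impulsive forces during the collision are internal, so angular momentum about that axis is conserved.
I_p = (1/12)(0.458)(1.36)² = 0.07059 kg·m². Taking the sense of the lump of clay's angular momentum as positive, L_{lump} = m v R = (0.226)(13.6)(1.36/2) = 2.090 kg·m²/s.
L_i = −I_p ω_p + m v R = −(0.07059)(3.03) + 2.090 = 1.876 kg·m²/s.
After sticking, I_f = I_p + m R² = 0.07059 + (0.226)(1.36/2)² = 0.1751 kg·m².
ω_f = L_i / I_f = 1.876 / 0.1751 = 10.72 rad/s.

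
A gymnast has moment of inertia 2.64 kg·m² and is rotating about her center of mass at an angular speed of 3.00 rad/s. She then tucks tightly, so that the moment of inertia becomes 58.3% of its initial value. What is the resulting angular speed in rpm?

ω₂ ≈ 49.1 rpm

With no external torque about the axis, L is conserved: I₁ω₁ = I₂ω₂.
I₂ = 0.583 × 2.64 = 1.539 kg·m².
ω₂ = I₁ω₁ / I₂ = (2.640)(3.00 rad/s) / (1.539) = 5.146 rad/s = 49.14 rpm.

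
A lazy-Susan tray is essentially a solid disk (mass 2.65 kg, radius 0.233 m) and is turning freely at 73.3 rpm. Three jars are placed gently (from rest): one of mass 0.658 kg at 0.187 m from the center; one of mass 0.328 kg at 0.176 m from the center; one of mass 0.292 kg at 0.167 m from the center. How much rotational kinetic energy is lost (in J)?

energy lost ≈ 0.773 J

The added mass arrives with no angular momentum about the center, and any external torque about the center is negligible, so the system's angular momentum is conserved.
I_p = ½(2.65)(0.233)² = 0.07193 kg·m².
Added inertia Σmr² = (0.658)(0.187)² + (0.328)(0.176)² + (0.292)(0.167)² = 0.04131 kg·m²; I_f = 0.07193 + 0.04131 = 0.1132 kg·m².
ω_f = I_p ω_i / I_f = (0.07193)(73.3) / 0.1132 = 46.56 rpm.
KE_i = ½(0.07193)(7.676 rad/s)² = 2.119 J; KE_f = ½(0.1132)(4.876)² = 1.346 J.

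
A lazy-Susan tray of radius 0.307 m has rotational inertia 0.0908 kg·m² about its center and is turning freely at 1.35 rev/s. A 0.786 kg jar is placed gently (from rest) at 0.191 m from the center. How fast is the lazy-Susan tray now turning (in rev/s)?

No external torque acts about the center; L_before = L_after.
Added inertia Σmr² = (0.786)(0.191)² = 0.02867 kg·m²; I_f = 0.09080 + 0.02867 = 0.1195 kg·m².
ω_f = I_p ω_i / I_f = (0.09080)(1.35) / 0.1195 = 1.026 rev/s.

ω_f ≈ 1.03 rev/s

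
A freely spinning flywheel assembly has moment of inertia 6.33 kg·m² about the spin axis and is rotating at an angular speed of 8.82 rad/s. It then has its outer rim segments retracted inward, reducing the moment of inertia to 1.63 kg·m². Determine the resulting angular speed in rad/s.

With no external torque about the axis, L is conserved: I₁ω₁ = I₂ω₂.
ω₂ = I₁ω₁ / I₂ = (6.330)(8.82 rad/s) / (1.630) = 34.25 rad/s.

ω₂ ≈ 34.3 rad/s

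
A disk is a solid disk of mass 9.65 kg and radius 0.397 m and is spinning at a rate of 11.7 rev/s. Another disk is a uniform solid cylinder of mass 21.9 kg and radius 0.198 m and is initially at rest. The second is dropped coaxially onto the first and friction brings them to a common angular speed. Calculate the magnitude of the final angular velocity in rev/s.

|ω_f| ≈ 7.48 rev/s

The coupling torques are internal; angular momentum about the shared axis is conserved.
Moments of inertia: I_A = ½(9.65)(0.397)² = 0.7605 kg·m²; I_B = ½(21.9)(0.198)² = 0.4293 kg·m².
Taking A's sense as positive: L = (0.7605)(11.7) = 8.897 kg·m²·rev/s.
Combined I = 0.7605 + 0.4293 = 1.190 kg·m².
ω_f = L / I = 8.897 / 1.190 = 7.478 rev/s.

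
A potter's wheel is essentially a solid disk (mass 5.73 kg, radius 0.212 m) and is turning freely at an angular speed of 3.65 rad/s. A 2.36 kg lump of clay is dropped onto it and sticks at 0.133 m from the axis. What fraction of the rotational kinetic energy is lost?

No external torque acts about the axis; L_before = L_after.
I_p = ½(5.73)(0.212)² = 0.1288 kg·m².
Added inertia Σmr² = (2.36)(0.133)² = 0.04175 kg·m²; I_f = 0.1288 + 0.04175 = 0.1705 kg·m².
ω_f = I_p ω_i / I_f = (0.1288)(3.65) / 0.1705 = 2.756 rad/s.
KE_i = ½(0.1288)(3.650 rad/s)² = 0.8577 J; KE_f = ½(0.1705)(2.756)² = 0.6477 J.
Fraction lost = 0.2448.

fraction ≈ 0.245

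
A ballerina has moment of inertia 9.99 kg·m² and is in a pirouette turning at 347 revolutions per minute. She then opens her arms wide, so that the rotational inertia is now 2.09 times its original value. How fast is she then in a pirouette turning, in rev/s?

ω₂ ≈ 2.77 rev/s

Angular momentum about the spin axis is conserved since the torque about it is zero.
I₂ = 2.09 × 9.99 = 20.88 kg·m².
ω₂ = I₁ω₁ / I₂ = (9.990)(347 rpm) / (20.88) = 166.0 rpm = 2.767 rev/s.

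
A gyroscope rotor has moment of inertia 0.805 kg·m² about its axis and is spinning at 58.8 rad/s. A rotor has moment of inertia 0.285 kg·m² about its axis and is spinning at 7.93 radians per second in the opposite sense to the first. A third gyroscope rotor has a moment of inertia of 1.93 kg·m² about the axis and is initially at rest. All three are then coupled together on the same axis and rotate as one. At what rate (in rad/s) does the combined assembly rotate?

|ω_f| ≈ 14.9 rad/s

No external torque acts about the common axis, so total angular momentum is conserved.
Taking A's sense as positive: L = (0.8050)(58.8) − (0.2850)(7.93) = 45.07 kg·m²·rad/s.
Combined I = 0.8050 + 0.2850 + 1.930 = 3.020 kg·m².
ω_f = L / I = 45.07 / 3.020 = 14.93 rad/s.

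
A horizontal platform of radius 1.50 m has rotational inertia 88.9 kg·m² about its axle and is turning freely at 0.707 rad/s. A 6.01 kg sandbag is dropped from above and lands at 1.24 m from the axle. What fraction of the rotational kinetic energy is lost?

No external torque acts about the axle; L_before = L_after.
Added inertia Σmr² = (6.01)(1.24)² = 9.241 kg·m²; I_f = 88.90 + 9.241 = 98.14 kg·m².
ω_f = I_p ω_i / I_f = (88.90)(0.707) / 98.14 = 0.6404 rad/s.
KE_i = ½(88.90)(0.7070 rad/s)² = 22.22 J; KE_f = ½(98.14)(0.6404)² = 20.13 J.
Fraction lost = 0.09416.

fraction ≈ 0.0942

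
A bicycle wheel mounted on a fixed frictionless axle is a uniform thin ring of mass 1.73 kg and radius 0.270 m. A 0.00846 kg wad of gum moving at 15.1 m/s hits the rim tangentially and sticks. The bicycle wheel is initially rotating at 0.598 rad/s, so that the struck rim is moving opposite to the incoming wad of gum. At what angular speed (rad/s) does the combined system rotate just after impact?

|ω_f| ≈ 0.323 rad/s

The axle reaction passes through the axle and exerts no torque about it; angular momentum about the axle is conserved through the impact.
I_p = (1.73)(0.270)² = 0.1261 kg·m². Taking the sense of the wad of gum's angular momentum as positive, L_{wad} = m v R = (0.00846)(15.1)(0.270) = 0.03449 kg·m²/s.
L_i = −I_p ω_p + m v R = −(0.1261)(0.598) + 0.03449 = -0.04093 kg·m²/s.
After sticking, I_f = I_p + m R² = 0.1261 + (0.00846)(0.270)² = 0.1267 kg·m².
ω_f = L_i / I_f = -0.04093 / 0.1267 = -0.3229 rad/s.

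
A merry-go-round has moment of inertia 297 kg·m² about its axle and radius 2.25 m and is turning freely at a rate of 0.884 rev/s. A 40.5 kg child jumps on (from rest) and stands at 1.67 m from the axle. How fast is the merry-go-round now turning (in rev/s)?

ω_f ≈ 0.640 rev/s

The added mass arrives with no angular momentum about the axle, and any external torque about the axle is negligible, so the system's angular momentum is conserved.
Added inertia Σmr² = (40.5)(1.67)² = 113.0 kg·m²; I_f = 297.0 + 113.0 = 410.0 kg·m².
ω_f = I_p ω_i / I_f = (297.0)(0.884) / 410.0 = 0.6404 rev/s.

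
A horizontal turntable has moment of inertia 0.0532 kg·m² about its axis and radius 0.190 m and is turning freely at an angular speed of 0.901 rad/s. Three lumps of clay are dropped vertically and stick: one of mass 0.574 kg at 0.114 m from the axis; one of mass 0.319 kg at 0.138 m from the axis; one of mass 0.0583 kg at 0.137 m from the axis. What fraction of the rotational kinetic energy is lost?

The added mass arrives with no angular momentum about the axis, and any external torque about the axis is negligible, so the system's angular momentum is conserved.
Added inertia Σmr² = (0.574)(0.114)² + (0.319)(0.138)² + (0.0583)(0.137)² = 0.01463 kg·m²; I_f = 0.05320 + 0.01463 = 0.06783 kg·m².
ω_f = I_p ω_i / I_f = (0.05320)(0.901) / 0.06783 = 0.7067 rad/s.
KE_i = ½(0.05320)(0.9010 rad/s)² = 0.02159 J; KE_f = ½(0.06783)(0.7067)² = 0.01694 J.
Fraction lost = 0.2157.

fraction ≈ 0.216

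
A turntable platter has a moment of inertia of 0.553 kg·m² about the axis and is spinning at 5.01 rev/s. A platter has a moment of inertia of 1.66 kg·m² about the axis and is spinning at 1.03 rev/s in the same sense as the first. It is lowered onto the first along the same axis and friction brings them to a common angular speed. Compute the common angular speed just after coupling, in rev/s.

The coupling torques are internal; angular momentum about the shared axis is conserved.
Taking A's sense as positive: L = (0.5530)(5.01) + (1.660)(1.03) = 4.480 kg·m²·rev/s.
Combined I = 0.5530 + 1.660 = 2.213 kg·m².
ω_f = L / I = 4.480 / 2.213 = 2.025 rev/s.

|ω_f| ≈ 2.02 rev/s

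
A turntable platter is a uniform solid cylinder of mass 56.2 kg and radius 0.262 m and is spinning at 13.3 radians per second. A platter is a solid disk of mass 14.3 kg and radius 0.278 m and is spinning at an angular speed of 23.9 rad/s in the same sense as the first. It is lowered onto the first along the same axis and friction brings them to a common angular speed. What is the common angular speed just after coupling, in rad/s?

No external torque acts about the common axis, so total angular momentum is conserved.
Moments of inertia: I_A = ½(56.2)(0.262)² = 1.929 kg·m²; I_B = ½(14.3)(0.278)² = 0.5526 kg·m².
Taking A's sense as positive: L = (1.929)(13.3) + (0.5526)(23.9) = 38.86 kg·m²·rad/s.
Combined I = 1.929 + 0.5526 = 2.481 kg·m².
ω_f = L / I = 38.86 / 2.481 = 15.66 rad/s.

|ω_f| ≈ 15.7 rad/s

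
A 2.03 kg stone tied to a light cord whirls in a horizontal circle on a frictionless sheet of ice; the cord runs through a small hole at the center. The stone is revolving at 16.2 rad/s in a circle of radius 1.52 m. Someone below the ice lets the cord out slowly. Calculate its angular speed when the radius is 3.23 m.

The constraining force is radial, so m r² ω about the center is conserved.
ω₂ = ω₁ (r₁/r₂)² = (16.2)(1.52/3.23)² = 3.588 rad/s.

ω₂ ≈ 3.59 rad/s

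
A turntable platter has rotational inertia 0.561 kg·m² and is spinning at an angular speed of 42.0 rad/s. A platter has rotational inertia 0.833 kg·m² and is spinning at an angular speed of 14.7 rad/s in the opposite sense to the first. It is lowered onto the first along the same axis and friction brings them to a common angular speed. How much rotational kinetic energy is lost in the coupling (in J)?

ΔKE lost ≈ 539 J

The coupling torques are internal; angular momentum about the shared axis is conserved.
Taking A's sense as positive: L = (0.5610)(42.0) − (0.8330)(14.7) = 11.32 kg·m²·rad/s.
Combined I = 0.5610 + 0.8330 = 1.394 kg·m².
ω_f = L / I = 11.32 / 1.394 = 8.118 rad/s.
KE_i = ½ΣIω² = 584.8 J; KE_f = ½(1.394)(8.118)² = 45.94 J.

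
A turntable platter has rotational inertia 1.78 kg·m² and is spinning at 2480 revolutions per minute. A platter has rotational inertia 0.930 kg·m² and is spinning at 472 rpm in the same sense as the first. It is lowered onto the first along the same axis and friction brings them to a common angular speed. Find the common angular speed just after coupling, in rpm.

The coupling torques are internal; angular momentum about the shared axis is conserved.
Taking A's sense as positive: L = (1.780)(2480) + (0.9300)(472) = 4853 kg·m²·rpm.
Combined I = 1.780 + 0.9300 = 2.710 kg·m².
ω_f = L / I = 4853 / 2.710 = 1791 rpm.

|ω_f| ≈ 1790 rpm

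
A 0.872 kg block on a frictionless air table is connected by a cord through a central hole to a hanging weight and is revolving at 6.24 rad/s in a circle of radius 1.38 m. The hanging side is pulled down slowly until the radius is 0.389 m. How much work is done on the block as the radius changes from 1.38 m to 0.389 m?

No torque about the axis ⇒ m r₁² ω₁ = m r₂² ω₂.
ω₂ = ω₁ (r₁/r₂)² = (6.24)(1.38/0.389)² = 78.53 rad/s.
W = ΔKE = ½m(v₂² − v₁²) = 374.6 J.

W ≈ 375 J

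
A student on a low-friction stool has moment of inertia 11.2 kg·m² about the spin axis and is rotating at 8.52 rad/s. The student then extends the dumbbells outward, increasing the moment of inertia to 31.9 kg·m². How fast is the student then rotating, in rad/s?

With no external torque about the axis, L is conserved: I₁ω₁ = I₂ω₂.
ω₂ = I₁ω₁ / I₂ = (11.20)(8.52 rad/s) / (31.90) = 2.991 rad/s.

ω₂ ≈ 2.99 rad/s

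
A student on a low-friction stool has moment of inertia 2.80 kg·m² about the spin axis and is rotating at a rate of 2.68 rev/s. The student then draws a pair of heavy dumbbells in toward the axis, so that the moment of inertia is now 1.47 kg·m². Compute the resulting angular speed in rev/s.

No external torque acts about the spin axis, so angular momentum is conserved.
ω₂ = I₁ω₁ / I₂ = (2.800)(2.68 rev/s) / (1.470) = 5.105 rev/s.

ω₂ ≈ 5.10 rev/s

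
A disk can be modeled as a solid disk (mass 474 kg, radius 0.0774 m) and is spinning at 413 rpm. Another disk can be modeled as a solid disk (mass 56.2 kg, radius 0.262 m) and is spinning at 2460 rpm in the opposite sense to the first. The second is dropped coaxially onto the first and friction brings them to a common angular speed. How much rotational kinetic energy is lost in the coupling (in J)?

The coupling torques are internal; angular momentum about the shared axis is conserved.
Moments of inertia: I_A = ½(474)(0.0774)² = 1.420 kg·m²; I_B = ½(56.2)(0.262)² = 1.929 kg·m².
Taking A's sense as positive: L = (1.420)(413) − (1.929)(2460) = -4159 kg·m²·rpm.
Combined I = 1.420 + 1.929 = 3.349 kg·m².
ω_f = L / I = -4159 / 3.349 = -1242 rpm.
KE_i = ½ΣIω² = 65330 J; KE_f = ½(3.349)(130.0)² = 28320 J.

ΔKE lost ≈ 37000 J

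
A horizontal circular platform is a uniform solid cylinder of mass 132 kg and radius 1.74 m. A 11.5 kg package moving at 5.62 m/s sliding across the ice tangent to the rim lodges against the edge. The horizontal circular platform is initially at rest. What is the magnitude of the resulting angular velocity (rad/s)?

|ω_f| ≈ 0.479 rad/s

About the central axle the impulsive forces during the collision are internal, so angular momentum about that axis is conserved.
I_p = ½(132)(1.74)² = 199.8 kg·m². Taking the sense of the package's angular momentum as positive, L_{package} = m v R = (11.5)(5.62)(1.74) = 112.5 kg·m²/s.
L_i = 0 + 112.5 = 112.5 kg·m²/s.
After sticking, I_f = I_p + m R² = 199.8 + (11.5)(1.74)² = 234.6 kg·m².
ω_f = L_i / I_f = 112.5 / 234.6 = 0.4793 rad/s.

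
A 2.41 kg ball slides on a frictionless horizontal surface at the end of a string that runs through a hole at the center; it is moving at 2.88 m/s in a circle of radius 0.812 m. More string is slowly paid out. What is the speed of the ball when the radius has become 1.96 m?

v₂ ≈ 1.19 m/s

The only horizontal force on the mass is along the cord (radial), so it exerts no torque about the hole and angular momentum m v r is conserved.
v₂ = v₁ r₁ / r₂ = (2.88)(0.812) / (1.96) = 1.193 m/s.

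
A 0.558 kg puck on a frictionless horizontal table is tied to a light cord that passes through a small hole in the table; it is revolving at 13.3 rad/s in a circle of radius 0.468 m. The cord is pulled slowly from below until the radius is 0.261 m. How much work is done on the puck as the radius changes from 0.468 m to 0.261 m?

The constraining force is radial, so m r² ω about the center is conserved.
ω₂ = ω₁ (r₁/r₂)² = (13.3)(0.468/0.261)² = 42.76 rad/s.
W = ΔKE = ½m(v₂² − v₁²) = 23.95 J.

W ≈ 23.9 J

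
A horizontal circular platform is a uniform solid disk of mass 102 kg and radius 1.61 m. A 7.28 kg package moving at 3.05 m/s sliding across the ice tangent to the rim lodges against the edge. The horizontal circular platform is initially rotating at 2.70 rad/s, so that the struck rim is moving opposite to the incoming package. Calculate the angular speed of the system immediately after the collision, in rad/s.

The axle reaction passes through the central axle and exerts no torque about it; angular momentum about the central axle is conserved through the impact.
I_p = ½(102)(1.61)² = 132.2 kg·m². Taking the sense of the package's angular momentum as positive, L_{package} = m v R = (7.28)(3.05)(1.61) = 35.75 kg·m²/s.
L_i = −I_p ω_p + m v R = −(132.2)(2.70) + 35.75 = -321.2 kg·m²/s.
After sticking, I_f = I_p + m R² = 132.2 + (7.28)(1.61)² = 151.1 kg·m².
ω_f = L_i / I_f = -321.2 / 151.1 = -2.126 rad/s.

|ω_f| ≈ 2.13 rad/s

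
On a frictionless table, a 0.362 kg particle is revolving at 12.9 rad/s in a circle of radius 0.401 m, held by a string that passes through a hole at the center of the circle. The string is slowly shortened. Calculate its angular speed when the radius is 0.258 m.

ω₂ ≈ 31.2 rad/s

The constraining force is radial, so m r² ω about the center is conserved.
ω₂ = ω₁ (r₁/r₂)² = (12.9)(0.401/0.258)² = 31.16 rad/s.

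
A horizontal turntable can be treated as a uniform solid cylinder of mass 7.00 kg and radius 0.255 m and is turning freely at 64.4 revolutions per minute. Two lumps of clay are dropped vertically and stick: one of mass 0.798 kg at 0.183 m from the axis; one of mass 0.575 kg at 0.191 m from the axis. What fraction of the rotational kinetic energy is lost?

fraction ≈ 0.173

The added mass arrives with no angular momentum about the axis, and any external torque about the axis is negligible, so the system's angular momentum is conserved.
I_p = ½(7.00)(0.255)² = 0.2276 kg·m².
Added inertia Σmr² = (0.798)(0.183)² + (0.575)(0.191)² = 0.04770 kg·m²; I_f = 0.2276 + 0.04770 = 0.2753 kg·m².
ω_f = I_p ω_i / I_f = (0.2276)(64.4) / 0.2753 = 53.24 rpm.
KE_i = ½(0.2276)(6.744 rad/s)² = 5.175 J; KE_f = ½(0.2753)(5.575)² = 4.279 J.
Fraction lost = 0.1733.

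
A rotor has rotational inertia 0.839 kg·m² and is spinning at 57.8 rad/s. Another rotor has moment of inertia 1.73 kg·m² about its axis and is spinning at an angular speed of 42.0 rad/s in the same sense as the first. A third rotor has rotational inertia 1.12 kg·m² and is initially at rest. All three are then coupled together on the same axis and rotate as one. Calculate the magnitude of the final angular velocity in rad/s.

The coupling torques are internal; angular momentum about the shared axis is conserved.
Taking A's sense as positive: L = (0.8390)(57.8) + (1.730)(42.0) = 121.2 kg·m²·rad/s.
Combined I = 0.8390 + 1.730 + 1.120 = 3.689 kg·m².
ω_f = L / I = 121.2 / 3.689 = 32.84 rad/s.

|ω_f| ≈ 32.8 rad/s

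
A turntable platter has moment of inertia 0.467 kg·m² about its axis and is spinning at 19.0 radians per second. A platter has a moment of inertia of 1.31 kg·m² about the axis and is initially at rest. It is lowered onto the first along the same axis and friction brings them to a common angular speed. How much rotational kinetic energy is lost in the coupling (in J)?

No external torque acts about the common axis, so total angular momentum is conserved.
Taking A's sense as positive: L = (0.4670)(19.0) = 8.873 kg·m²·rad/s.
Combined I = 0.4670 + 1.310 = 1.777 kg·m².
ω_f = L / I = 8.873 / 1.777 = 4.993 rad/s.
KE_i = ½ΣIω² = 84.29 J; KE_f = ½(1.777)(4.993)² = 22.15 J.

ΔKE lost ≈ 62.1 J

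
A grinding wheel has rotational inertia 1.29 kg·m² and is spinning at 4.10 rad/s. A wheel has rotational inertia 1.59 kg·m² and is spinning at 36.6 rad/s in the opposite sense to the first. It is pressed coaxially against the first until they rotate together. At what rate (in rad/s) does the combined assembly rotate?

|ω_f| ≈ 18.4 rad/s

No external torque acts about the common axis, so total angular momentum is conserved.
Taking A's sense as positive: L = (1.290)(4.10) − (1.590)(36.6) = -52.91 kg·m²·rad/s.
Combined I = 1.290 + 1.590 = 2.880 kg·m².
ω_f = L / I = -52.91 / 2.880 = -18.37 rad/s.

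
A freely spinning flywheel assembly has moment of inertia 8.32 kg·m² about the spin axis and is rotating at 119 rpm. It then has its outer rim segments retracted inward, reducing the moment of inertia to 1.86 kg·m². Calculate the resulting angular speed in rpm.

ω₂ ≈ 532 rpm

Angular momentum about the spin axis is conserved since the torque about it is zero.
ω₂ = I₁ω₁ / I₂ = (8.320)(119 rpm) / (1.860) = 532.3 rpm.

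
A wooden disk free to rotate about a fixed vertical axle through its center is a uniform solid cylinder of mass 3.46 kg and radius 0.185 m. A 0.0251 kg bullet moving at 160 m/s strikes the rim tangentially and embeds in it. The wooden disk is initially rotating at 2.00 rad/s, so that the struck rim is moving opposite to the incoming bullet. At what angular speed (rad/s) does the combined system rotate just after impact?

About the axle the impulsive forces during the collision are internal, so angular momentum about that axis is conserved.
I_p = ½(3.46)(0.185)² = 0.05921 kg·m². Taking the sense of the bullet's angular momentum as positive, L_{bullet} = m v R = (0.0251)(160)(0.185) = 0.7430 kg·m²/s.
L_i = −I_p ω_p + m v R = −(0.05921)(2.00) + 0.7430 = 0.6245 kg·m²/s.
After sticking, I_f = I_p + m R² = 0.05921 + (0.0251)(0.185)² = 0.06007 kg·m².
ω_f = L_i / I_f = 0.6245 / 0.06007 = 10.40 rad/s.

|ω_f| ≈ 10.4 rad/s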